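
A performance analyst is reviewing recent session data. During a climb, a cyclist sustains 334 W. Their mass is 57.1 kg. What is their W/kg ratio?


Power-to-weight = 334 W / 57.1 kg
= 5.849 W/kg

5.849 W/kg


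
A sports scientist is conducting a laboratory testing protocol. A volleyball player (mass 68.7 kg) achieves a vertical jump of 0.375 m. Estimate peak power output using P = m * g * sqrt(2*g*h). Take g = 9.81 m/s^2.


2 * g * h = 2 * 9.81 * 0.375 = 7.3575
sqrt(7.3575) = 2.712471 m/s
P = 68.7 * 9.81 * 2.712471 = 1828.06 W

1828.06 W


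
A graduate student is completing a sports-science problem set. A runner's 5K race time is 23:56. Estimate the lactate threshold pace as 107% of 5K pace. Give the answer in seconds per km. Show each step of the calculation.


Total race time = 23*60 + 56 = 1436 seconds
5K pace = 1436 / 5 = 287.2 sec/km
LT pace = 287.2 * 1.07 = 307.3 sec/km

307.3 s/km


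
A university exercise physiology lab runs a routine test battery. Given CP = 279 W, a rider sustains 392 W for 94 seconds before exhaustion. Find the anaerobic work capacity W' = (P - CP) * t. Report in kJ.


Excess power = 392 - 279 = 113 W
Work above CP = 113 * 94 = 10622 J
W' = 10.622 kJ

10.622 kJ


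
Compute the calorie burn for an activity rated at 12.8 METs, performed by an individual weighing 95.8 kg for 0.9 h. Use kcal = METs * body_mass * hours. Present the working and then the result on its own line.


Product of METs and mass = 12.8 * 95.8 = 1226.24
Total kcal = 1226.24 * 0.9 = 1103.62 kcal

1103.62 kcal


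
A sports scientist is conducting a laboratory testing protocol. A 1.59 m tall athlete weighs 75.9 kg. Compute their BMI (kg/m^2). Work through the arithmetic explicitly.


height^2 = 2.5281 m^2
BMI = 75.9 / 2.5281 = 30.02 kg/m^2

30.02 kg/m^2


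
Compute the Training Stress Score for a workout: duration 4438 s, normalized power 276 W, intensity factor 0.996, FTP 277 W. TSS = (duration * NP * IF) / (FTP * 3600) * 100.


Product = 4438 * 276 * 0.996 = 1219988.448
Base = 277 * 3600 = 997200
TSS = 1219988.448 / 997200 * 100 = 122.34

122.34 TSS


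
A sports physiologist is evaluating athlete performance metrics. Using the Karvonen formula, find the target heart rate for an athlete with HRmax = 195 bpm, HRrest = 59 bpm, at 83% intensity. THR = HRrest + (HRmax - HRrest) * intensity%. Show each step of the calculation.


HRR = 195 - 59 = 136
THR = 59 + 136 * 0.83
= 59 + 112.88
= 171.88 bpm

171.88 bpm


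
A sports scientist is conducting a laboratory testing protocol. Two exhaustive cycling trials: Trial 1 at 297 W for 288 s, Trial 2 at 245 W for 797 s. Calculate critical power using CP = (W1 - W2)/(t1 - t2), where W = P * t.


W1 = 297 * 288 = 85536 J
W2 = 245 * 797 = 195265 J
CP = (85536 - 195265) / (288 - 797)
= -109729 / -509
= 215.58 W

215.58 W


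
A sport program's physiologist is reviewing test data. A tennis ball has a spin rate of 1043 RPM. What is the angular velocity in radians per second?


Convert RPM to rad/s: multiply by 2*pi and divide by 60
omega = 1043 * 2 * pi / 60
= 109.223 rad/s

109.223 rad/s


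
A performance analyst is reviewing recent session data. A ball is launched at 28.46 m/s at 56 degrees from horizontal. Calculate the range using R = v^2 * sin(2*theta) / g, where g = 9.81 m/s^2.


sin(2 * 56) = sin(112) = 0.927184
v^2 = 28.46^2 = 809.9716
R = 809.9716 * 0.927184 / 9.81
= 76.554 m

76.554 m


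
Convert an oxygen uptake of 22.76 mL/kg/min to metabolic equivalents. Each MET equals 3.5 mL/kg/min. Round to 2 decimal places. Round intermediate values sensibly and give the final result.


One MET = 3.5 mL/kg/min
Number of METs = 22.76 / 3.5
= 6.5 METs

6.5 METs


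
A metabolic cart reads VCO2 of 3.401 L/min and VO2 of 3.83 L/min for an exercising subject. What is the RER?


RER = VCO2 / VO2 = 3.401 / 3.83 = 0.888

0.888


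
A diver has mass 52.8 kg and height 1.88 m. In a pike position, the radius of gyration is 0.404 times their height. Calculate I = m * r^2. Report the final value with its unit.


r = 0.404 * 1.88 = 0.75952 m
I = m * r^2 = 52.8 * 0.576871 = 30.459 kg*m^2

30.459 kg*m^2


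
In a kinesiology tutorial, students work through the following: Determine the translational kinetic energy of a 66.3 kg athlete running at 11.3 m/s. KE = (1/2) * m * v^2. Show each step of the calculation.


KE = 0.5 * m * v^2
= 0.5 * 66.3 * 11.3^2
= 0.5 * 66.3 * 127.69
= 4232.92 J

4232.92 J


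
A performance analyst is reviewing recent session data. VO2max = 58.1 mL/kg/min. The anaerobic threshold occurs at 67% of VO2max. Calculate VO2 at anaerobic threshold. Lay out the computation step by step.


AT fraction = 67 / 100 = 0.67
AT VO2 = 58.1 * 0.67
= 38.93 mL/kg/min

38.93 mL/kg/min


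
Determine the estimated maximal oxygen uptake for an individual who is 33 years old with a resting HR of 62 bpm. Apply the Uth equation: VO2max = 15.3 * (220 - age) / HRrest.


HRmax = 220 - 33 = 187
VO2max = 15.3 * (187 / 62)
= 15.3 * 3.0161
= 46.15 mL/kg/min

46.15 mL/kg/min


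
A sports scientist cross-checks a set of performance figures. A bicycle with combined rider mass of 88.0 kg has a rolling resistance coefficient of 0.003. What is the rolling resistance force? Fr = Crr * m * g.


Fr = 0.003 * 88.0 * 9.81
= 0.264 * 9.81
= 2.59 N

2.59 N


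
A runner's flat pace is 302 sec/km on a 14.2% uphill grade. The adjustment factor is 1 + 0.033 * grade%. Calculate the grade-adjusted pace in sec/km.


Factor = 1 + 0.033 * 14.2 = 1.4686
Adjusted pace = 302 * 1.4686
= 443.52 sec/km

443.52 s/km


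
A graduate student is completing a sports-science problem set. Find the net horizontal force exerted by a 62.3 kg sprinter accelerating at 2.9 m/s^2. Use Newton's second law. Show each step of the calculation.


Newton's second law: F = m * a
F = 62.3 * 2.9 = 180.67 N

180.67 N


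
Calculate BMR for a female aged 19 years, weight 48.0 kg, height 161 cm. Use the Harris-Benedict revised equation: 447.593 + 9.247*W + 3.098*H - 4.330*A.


Substituting values:
W term = 9.247 * 48.0 = 443.856
H term = 3.098 * 161 = 498.778
A term = 4.330 * 19 = 82.27
BMR = 1307.96 kcal/day

1307.96 kcal/day


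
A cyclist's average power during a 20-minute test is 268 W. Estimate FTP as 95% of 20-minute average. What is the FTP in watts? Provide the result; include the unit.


FTP = 20-min power * 0.95
= 268 * 0.95
= 254.6 W

254.6 W


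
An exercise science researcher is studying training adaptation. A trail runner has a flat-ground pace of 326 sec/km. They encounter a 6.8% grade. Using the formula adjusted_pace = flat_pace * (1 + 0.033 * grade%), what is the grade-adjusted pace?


Grade factor = 1 + 0.033 * 6.8 = 1.2244
Adjusted = 326 * 1.2244 = 399.15 sec/km

399.15 s/km


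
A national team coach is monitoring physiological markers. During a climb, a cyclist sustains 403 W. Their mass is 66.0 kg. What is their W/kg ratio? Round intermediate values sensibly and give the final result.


Power-to-weight = 403 W / 66.0 kg
= 6.106 W/kg

6.106 W/kg


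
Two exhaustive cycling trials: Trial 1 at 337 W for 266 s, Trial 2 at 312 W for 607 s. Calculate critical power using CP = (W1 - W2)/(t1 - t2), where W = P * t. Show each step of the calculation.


W1 = 337 * 266 = 89642 J
W2 = 312 * 607 = 189384 J
CP = (89642 - 189384) / (266 - 607)
= -99742 / -341
= 292.5 W

292.5 W


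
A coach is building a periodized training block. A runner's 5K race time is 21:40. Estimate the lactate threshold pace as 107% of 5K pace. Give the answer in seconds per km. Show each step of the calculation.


Total race time = 21*60 + 40 = 1300 seconds
5K pace = 1300 / 5 = 260.0 sec/km
LT pace = 260.0 * 1.07 = 278.2 sec/km

278.2 s/km


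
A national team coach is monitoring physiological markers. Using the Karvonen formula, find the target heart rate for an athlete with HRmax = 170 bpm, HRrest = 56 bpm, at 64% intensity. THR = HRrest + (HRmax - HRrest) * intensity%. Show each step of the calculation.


HRR = 170 - 56 = 114
THR = 56 + 114 * 0.64
= 56 + 72.96
= 128.96 bpm

128.96 bpm


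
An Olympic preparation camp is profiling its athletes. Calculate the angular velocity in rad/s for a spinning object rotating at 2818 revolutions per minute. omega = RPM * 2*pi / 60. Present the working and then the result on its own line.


omega = RPM * 2*pi / 60
= 2818 * 6.28318531 / 60
= 295.1 rad/s

295.1 rad/s


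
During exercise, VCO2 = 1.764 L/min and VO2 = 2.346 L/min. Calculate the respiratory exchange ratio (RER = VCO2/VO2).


RER = VCO2 / VO2
= 1.764 / 2.346
= 0.7519

0.7519


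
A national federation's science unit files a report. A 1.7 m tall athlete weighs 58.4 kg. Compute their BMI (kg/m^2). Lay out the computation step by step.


height^2 = 2.89 m^2
BMI = 58.4 / 2.89 = 20.21 kg/m^2

20.21 kg/m^2


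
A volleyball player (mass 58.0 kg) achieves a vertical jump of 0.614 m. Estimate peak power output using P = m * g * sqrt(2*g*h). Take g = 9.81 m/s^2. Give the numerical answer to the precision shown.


2 * g * h = 2 * 9.81 * 0.614 = 12.04668
sqrt(12.04668) = 3.470833 m/s
P = 58.0 * 9.81 * 3.470833 = 1974.83 W

1974.83 W


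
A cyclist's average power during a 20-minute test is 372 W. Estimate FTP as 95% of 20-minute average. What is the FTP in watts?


FTP = 20-min power * 0.95
= 372 * 0.95
= 353.4 W

353.4 W


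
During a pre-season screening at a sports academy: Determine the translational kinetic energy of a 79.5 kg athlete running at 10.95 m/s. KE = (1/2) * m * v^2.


KE = 0.5 * m * v^2
= 0.5 * 79.5 * 10.95^2
= 0.5 * 79.5 * 119.9025
= 4766.12 J

4766.12 J


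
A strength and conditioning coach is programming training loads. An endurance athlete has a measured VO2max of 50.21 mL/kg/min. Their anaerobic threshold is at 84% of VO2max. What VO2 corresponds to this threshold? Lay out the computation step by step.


Anaerobic threshold VO2 = VO2max * 84%
= 50.21 * 0.84
= 42.18 mL/kg/min

42.18 mL/kg/min


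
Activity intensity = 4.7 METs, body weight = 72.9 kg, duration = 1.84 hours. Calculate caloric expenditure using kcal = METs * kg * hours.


kcal = 4.7 * 72.9 * 1.84
= 342.63 * 1.84
= 630.44 kcal

630.44 kcal


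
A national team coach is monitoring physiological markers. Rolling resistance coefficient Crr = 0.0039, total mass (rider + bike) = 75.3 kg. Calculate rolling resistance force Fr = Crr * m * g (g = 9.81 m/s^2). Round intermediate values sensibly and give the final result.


Fr = Crr * m * g
= 0.0039 * 75.3 * 9.81
= 2.881 N

2.881 N


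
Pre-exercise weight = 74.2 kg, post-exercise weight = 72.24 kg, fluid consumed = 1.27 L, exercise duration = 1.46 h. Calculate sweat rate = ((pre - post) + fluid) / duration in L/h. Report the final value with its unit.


Weight loss = 74.2 - 72.24 = 1.96 kg (approx L)
Total sweat = 1.96 + 1.27 = 3.23 L
Sweat rate = 3.23 / 1.46 = 2.212 L/h

2.212 L/h


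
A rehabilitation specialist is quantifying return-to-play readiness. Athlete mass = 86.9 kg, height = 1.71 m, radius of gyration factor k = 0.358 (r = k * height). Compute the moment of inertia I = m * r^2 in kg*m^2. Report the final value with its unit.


r = k * height = 0.358 * 1.71 = 0.61218 m
r^2 = 0.61218^2 = 0.374764
I = 86.9 * 0.374764 = 32.567 kg*m^2

32.567 kg*m^2


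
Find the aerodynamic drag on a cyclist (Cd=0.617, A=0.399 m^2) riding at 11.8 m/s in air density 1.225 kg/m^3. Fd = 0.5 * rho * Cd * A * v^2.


Fd = 0.5 * 1.225 * 0.617 * 0.399 * 11.8^2
= 0.5 * 1.225 * 0.617 * 0.399 * 139.24
= 20.996 N

20.996 N


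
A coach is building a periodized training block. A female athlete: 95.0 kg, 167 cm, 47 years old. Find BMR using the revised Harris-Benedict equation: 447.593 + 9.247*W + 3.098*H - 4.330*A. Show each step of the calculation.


Intercept = 447.593
Weight contribution = 9.247 * 95.0 = 878.465
Height contribution = 3.098 * 167 = 517.366
Age contribution = 4.33 * 47 = 203.51
BMR = 447.593 + 878.465 + 517.366 - 203.51
= 1639.91 kcal/day

1639.91 kcal/day


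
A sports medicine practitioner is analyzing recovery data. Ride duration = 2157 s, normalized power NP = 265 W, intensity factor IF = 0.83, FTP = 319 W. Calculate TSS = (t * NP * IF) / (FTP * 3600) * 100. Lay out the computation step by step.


Numerator = 2157 * 265 * 0.83 = 474432.15
Denominator = 319 * 3600 = 1148400
TSS = 474432.15 / 1148400 * 100
= 41.31

41.31 TSS


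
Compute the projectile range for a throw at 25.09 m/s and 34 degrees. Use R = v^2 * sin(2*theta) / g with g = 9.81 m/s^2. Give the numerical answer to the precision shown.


Two times the angle = 68 degrees
sin(68) = 0.927184
R = 629.5081 * 0.927184 / 9.81 = 59.497 m

59.497 m


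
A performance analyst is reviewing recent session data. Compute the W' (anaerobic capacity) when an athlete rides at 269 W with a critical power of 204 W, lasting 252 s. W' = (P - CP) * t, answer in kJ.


Above-CP power = 65 W
Duration = 252 s
W' = 65 * 252 = 16380 J
Convert: 16380 / 1000 = 16.38 kJ

16.38 kJ


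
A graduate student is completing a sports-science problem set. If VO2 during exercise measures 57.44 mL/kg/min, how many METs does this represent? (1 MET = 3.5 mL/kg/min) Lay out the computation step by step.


METs = VO2 / 3.5 = 57.44 / 3.5 = 16.41

16.41 METs


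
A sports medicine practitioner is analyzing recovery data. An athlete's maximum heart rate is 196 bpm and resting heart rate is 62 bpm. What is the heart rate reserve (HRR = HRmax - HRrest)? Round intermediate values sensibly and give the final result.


HRR = HRmax - HRrest
= 196 - 62
= 134 bpm

134 bpm


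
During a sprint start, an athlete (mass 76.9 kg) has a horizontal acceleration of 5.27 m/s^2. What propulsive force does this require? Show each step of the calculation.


Propulsive force = mass * acceleration
= 76.9 kg * 5.27 m/s^2
= 405.26 N

405.26 N


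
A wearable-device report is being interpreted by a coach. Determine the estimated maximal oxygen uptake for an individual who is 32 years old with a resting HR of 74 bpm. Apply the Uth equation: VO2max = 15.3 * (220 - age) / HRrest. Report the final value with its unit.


HRmax = 220 - 32 = 188
VO2max = 15.3 * (188 / 74)
= 15.3 * 2.5405
= 38.87 mL/kg/min

38.87 mL/kg/min


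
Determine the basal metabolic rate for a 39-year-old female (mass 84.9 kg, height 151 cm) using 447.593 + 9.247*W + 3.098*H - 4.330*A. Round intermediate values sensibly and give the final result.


BMR = 447.593 + 9.247*84.9 + 3.098*151 - 4.330*39
= 1531.59 kcal/day

1531.59 kcal/day


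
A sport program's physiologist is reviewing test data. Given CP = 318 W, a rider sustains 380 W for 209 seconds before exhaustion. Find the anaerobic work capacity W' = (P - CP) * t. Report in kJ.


Excess power = 380 - 318 = 62 W
Work above CP = 62 * 209 = 12958 J
W' = 12.958 kJ

12.958 kJ


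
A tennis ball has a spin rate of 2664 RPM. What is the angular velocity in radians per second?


Convert RPM to rad/s: multiply by 2*pi and divide by 60
omega = 2664 * 2 * pi / 60
= 278.973 rad/s

278.973 rad/s


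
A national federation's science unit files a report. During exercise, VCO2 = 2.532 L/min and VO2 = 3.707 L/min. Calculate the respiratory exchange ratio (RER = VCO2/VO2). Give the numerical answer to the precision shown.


RER = VCO2 / VO2
= 2.532 / 3.707
= 0.683

0.683


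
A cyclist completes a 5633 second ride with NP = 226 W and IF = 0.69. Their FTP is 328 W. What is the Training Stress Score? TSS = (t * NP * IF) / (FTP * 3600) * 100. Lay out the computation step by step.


t * NP * IF = 5633 * 226 * 0.69 = 878410.02
FTP * 3600 = 1180800
TSS = (878410.02 / 1180800) * 100 = 74.39

74.39 TSS


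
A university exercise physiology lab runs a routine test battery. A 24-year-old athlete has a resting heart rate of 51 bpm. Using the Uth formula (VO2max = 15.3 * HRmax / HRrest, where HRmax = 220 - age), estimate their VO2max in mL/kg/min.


HRmax = 220 - 24 = 196 bpm
Ratio = HRmax / HRrest = 196 / 51 = 3.8431
VO2max = 15.3 * 3.8431 = 58.8 mL/kg/min

58.8 mL/kg/min


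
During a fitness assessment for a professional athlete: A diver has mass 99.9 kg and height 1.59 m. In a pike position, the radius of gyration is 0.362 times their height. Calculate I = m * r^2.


r = 0.362 * 1.59 = 0.57558 m
I = m * r^2 = 99.9 * 0.331292 = 33.096 kg*m^2

33.096 kg*m^2


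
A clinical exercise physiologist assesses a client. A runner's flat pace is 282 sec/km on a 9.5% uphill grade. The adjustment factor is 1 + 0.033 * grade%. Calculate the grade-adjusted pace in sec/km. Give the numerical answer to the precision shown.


Factor = 1 + 0.033 * 9.5 = 1.3135
Adjusted pace = 282 * 1.3135
= 370.41 sec/km

370.41 s/km


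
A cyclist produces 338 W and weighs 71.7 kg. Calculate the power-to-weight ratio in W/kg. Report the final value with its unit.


P/W = power / mass
= 338 / 71.7
= 4.714 W/kg

4.714 W/kg


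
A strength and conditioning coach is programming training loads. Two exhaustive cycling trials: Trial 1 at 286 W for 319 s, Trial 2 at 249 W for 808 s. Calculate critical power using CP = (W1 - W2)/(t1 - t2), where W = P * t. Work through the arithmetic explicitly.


W1 = 286 * 319 = 91234 J
W2 = 249 * 808 = 201192 J
CP = (91234 - 201192) / (319 - 808)
= -109958 / -489
= 224.86 W

224.86 W


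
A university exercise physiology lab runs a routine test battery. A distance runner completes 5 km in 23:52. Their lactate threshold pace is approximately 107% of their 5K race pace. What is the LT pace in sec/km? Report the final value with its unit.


Convert to seconds: 23 min 52 s = 1432 s
Pace per km = 1432 / 5 = 286.4 s/km
LT pace = 286.4 * 1.07 = 306.45 s/km

306.45 s/km


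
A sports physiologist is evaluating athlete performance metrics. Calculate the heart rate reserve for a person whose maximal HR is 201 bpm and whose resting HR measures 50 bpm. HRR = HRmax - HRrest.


HRmax = 201 bpm
HRrest = 50 bpm
HRR = 201 - 50 = 151 bpm

151 bpm


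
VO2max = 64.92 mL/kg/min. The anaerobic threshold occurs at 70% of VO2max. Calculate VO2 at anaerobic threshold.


AT fraction = 70 / 100 = 0.7
AT VO2 = 64.92 * 0.7
= 45.44 mL/kg/min

45.44 mL/kg/min


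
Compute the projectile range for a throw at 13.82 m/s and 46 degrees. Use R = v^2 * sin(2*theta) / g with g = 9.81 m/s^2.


Two times the angle = 92 degrees
sin(92) = 0.999391
R = 190.9924 * 0.999391 / 9.81 = 19.457 m

19.457 m


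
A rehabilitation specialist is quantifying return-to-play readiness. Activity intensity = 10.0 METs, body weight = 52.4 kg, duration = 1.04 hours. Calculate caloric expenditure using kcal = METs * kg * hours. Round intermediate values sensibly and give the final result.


kcal = 10.0 * 52.4 * 1.04
= 524.0 * 1.04
= 544.96 kcal

544.96 kcal


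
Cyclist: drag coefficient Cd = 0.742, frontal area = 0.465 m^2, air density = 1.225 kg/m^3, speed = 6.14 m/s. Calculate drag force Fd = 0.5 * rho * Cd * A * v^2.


v^2 = 6.14^2 = 37.6996
Fd = 0.5 * 1.225 * 0.742 * 0.465 * 37.6996
= 7.967 N

7.967 N


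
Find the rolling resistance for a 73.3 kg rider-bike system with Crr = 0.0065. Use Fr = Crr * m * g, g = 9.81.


m * g = 73.3 * 9.81 = 719.073 N
Fr = 0.0065 * 719.073 = 4.674 N

4.674 N


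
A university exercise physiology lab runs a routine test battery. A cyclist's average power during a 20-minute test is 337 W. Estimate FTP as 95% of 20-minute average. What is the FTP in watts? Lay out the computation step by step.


FTP = 20-min power * 0.95
= 337 * 0.95
= 320.15 W

320.15 W


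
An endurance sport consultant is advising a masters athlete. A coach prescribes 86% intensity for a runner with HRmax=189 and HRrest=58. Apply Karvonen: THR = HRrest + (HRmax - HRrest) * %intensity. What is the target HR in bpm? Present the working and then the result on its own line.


Heart rate reserve = 189 - 58 = 131
Intensity fraction = 86 / 100 = 0.86
THR = 58 + 131 * 0.86 = 170.66 bpm

170.66 bpm


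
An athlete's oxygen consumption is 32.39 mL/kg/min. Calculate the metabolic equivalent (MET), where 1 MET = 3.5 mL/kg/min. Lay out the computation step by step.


MET = VO2 / 3.5
= 32.39 / 3.5
= 9.25 METs

9.25 METs


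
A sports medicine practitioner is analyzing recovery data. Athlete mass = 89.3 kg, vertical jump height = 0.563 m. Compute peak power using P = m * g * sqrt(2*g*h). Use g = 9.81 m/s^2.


sqrt(2 * 9.81 * 0.563) = sqrt(11.04606) = 3.323561 m/s
P = 89.3 * 9.81 * 3.323561
= 2911.55 W

2911.55 W


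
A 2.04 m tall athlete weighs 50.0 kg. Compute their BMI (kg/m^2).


height^2 = 4.1616 m^2
BMI = 50.0 / 4.1616 = 12.01 kg/m^2

12.01 kg/m^2


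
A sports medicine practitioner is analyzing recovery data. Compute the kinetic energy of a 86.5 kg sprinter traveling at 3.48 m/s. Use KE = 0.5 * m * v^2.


Velocity squared = 12.1104
KE = 0.5 * 86.5 * 12.1104 = 523.77 J

523.77 J


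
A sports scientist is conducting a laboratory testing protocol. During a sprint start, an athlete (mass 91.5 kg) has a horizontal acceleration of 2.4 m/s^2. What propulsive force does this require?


Propulsive force = mass * acceleration
= 91.5 kg * 2.4 m/s^2
= 219.6 N

219.6 N


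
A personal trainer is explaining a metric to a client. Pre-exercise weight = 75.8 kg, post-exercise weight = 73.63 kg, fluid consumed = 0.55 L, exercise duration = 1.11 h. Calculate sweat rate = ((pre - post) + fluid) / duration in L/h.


Weight loss = 75.8 - 73.63 = 2.17 kg (approx L)
Total sweat = 2.17 + 0.55 = 2.72 L
Sweat rate = 2.72 / 1.11 = 2.45 L/h

2.45 L/h


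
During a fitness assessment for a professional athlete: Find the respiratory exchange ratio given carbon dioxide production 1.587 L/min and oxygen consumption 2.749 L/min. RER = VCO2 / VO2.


VCO2 = 1.587 L/min
VO2 = 2.749 L/min
RER = 1.587 / 2.749 = 0.5773

0.5773


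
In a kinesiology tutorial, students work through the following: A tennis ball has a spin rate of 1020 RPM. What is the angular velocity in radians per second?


Convert RPM to rad/s: multiply by 2*pi and divide by 60
omega = 1020 * 2 * pi / 60
= 106.814 rad/s

106.814 rad/s


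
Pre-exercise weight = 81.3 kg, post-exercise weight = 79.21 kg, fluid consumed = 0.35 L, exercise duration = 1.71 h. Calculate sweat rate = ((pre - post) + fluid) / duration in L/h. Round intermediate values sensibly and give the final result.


Weight loss = 81.3 - 79.21 = 2.09 kg (approx L)
Total sweat = 2.09 + 0.35 = 2.44 L
Sweat rate = 2.44 / 1.71 = 1.427 L/h

1.427 L/h


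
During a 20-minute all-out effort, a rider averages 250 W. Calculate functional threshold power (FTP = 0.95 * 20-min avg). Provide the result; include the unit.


FTP = 0.95 * 250
= 237.5 W

237.5 W


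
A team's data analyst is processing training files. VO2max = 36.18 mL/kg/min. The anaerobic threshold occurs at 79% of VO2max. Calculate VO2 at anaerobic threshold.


AT fraction = 79 / 100 = 0.79
AT VO2 = 36.18 * 0.79
= 28.58 mL/kg/min

28.58 mL/kg/min


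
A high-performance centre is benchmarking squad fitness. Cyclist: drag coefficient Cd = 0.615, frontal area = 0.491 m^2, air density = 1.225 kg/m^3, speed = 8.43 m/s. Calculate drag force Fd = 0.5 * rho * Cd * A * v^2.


v^2 = 8.43^2 = 71.0649
Fd = 0.5 * 1.225 * 0.615 * 0.491 * 71.0649
= 13.144 N

13.144 N


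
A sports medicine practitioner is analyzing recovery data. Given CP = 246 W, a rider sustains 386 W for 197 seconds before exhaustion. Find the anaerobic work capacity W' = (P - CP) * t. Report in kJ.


Excess power = 386 - 246 = 140 W
Work above CP = 140 * 197 = 27580 J
W' = 27.58 kJ

27.58 kJ


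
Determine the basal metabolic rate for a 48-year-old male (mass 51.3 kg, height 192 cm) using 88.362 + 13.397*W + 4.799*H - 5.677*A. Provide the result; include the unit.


BMR = 88.362 + 13.397*51.3 + 4.799*192 - 5.677*48
= 1424.54 kcal/day

1424.54 kcal/day


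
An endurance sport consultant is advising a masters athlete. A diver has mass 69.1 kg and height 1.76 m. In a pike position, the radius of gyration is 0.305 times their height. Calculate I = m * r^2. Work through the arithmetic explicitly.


r = 0.305 * 1.76 = 0.5368 m
I = m * r^2 = 69.1 * 0.288154 = 19.911 kg*m^2

19.911 kg*m^2


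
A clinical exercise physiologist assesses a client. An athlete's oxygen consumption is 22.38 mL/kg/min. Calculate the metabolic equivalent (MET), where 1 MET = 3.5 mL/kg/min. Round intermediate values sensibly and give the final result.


MET = VO2 / 3.5
= 22.38 / 3.5
= 6.39 METs

6.39 METs


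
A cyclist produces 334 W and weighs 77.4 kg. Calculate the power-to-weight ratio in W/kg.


P/W = power / mass
= 334 / 77.4
= 4.315 W/kg

4.315 W/kg


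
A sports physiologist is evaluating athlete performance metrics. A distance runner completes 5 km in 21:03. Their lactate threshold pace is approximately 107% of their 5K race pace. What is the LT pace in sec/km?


Convert to seconds: 21 min 3 s = 1263 s
Pace per km = 1263 / 5 = 252.6 s/km
LT pace = 252.6 * 1.07 = 270.28 s/km

270.28 s/km


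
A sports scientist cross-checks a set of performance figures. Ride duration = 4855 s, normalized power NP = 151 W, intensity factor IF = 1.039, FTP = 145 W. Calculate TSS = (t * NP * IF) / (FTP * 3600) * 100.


Numerator = 4855 * 151 * 1.039 = 761696.095
Denominator = 145 * 3600 = 522000
TSS = 761696.095 / 522000 * 100
= 145.92

145.92 TSS


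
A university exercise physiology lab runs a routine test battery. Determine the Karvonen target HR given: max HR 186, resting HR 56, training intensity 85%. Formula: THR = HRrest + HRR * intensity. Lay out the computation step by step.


HRR = HRmax - HRrest = 186 - 56 = 130
THR = 56 + 130 * 0.85
= 166.5 bpm

166.5 bpm


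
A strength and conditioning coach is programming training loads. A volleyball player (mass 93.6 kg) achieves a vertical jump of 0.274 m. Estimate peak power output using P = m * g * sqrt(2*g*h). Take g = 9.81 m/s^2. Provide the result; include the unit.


2 * g * h = 2 * 9.81 * 0.274 = 5.37588
sqrt(5.37588) = 2.318594 m/s
P = 93.6 * 9.81 * 2.318594 = 2128.97 W

2128.97 W


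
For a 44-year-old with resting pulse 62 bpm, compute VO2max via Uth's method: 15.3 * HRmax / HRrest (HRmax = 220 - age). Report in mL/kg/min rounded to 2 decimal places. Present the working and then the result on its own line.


Step 1: HRmax = 220 - 44 = 176 bpm
Step 2: Ratio = 176 / 62 = 2.8387
Step 3: VO2max = 15.3 * 2.8387 = 43.43 mL/kg/min

43.43 mL/kg/min


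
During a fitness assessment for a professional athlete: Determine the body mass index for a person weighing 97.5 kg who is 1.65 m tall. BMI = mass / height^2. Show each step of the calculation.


BMI = mass / height^2
= 97.5 / 1.65^2
= 97.5 / 2.7225
= 35.81 kg/m^2

35.81 kg/m^2


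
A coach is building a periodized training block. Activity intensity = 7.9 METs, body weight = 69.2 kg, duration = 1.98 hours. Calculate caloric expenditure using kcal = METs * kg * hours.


kcal = 7.9 * 69.2 * 1.98
= 546.68 * 1.98
= 1082.43 kcal

1082.43 kcal


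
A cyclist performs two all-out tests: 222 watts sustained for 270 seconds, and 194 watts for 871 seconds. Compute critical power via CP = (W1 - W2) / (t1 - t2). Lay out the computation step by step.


W1 = P1 * t1 = 222 * 270 = 59940 J
W2 = P2 * t2 = 194 * 871 = 168974 J
CP = (59940 - 168974) / (270 - 871)
= 181.42 W

181.42 W


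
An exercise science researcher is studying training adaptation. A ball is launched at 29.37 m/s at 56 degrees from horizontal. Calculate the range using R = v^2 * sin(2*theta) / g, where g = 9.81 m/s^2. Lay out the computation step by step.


sin(2 * 56) = sin(112) = 0.927184
v^2 = 29.37^2 = 862.5969
R = 862.5969 * 0.927184 / 9.81
= 81.528 m

81.528 m


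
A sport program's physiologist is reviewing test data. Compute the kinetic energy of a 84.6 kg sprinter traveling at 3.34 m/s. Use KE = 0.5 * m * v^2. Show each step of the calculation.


Velocity squared = 11.1556
KE = 0.5 * 84.6 * 11.1556 = 471.88 J

471.88 J


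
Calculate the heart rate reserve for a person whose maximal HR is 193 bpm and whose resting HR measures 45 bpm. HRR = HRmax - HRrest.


HRmax = 193 bpm
HRrest = 45 bpm
HRR = 193 - 45 = 148 bpm

148 bpm


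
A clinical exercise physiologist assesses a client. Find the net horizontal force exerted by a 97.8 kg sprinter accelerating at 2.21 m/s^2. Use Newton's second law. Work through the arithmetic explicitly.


Newton's second law: F = m * a
F = 97.8 * 2.21 = 216.14 N

216.14 N


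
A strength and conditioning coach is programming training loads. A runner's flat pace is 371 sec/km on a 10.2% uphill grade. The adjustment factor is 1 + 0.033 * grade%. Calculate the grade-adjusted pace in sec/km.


Factor = 1 + 0.033 * 10.2 = 1.3366
Adjusted pace = 371 * 1.3366
= 495.88 sec/km

495.88 s/km


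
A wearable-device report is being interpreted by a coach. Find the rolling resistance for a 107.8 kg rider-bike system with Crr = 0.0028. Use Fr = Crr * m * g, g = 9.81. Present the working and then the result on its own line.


m * g = 107.8 * 9.81 = 1057.518 N
Fr = 0.0028 * 1057.518 = 2.961 N

2.961 N


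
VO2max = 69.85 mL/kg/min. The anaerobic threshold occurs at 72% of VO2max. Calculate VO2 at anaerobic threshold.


AT fraction = 72 / 100 = 0.72
AT VO2 = 69.85 * 0.72
= 50.29 mL/kg/min

50.29 mL/kg/min


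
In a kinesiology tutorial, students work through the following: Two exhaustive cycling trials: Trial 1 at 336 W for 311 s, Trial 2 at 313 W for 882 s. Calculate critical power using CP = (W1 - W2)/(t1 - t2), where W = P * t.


W1 = 336 * 311 = 104496 J
W2 = 313 * 882 = 276066 J
CP = (104496 - 276066) / (311 - 882)
= -171570 / -571
= 300.47 W

300.47 W


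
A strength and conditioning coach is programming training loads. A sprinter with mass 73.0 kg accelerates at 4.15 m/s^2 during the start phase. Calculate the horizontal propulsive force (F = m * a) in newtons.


F = m * a
= 73.0 * 4.15
= 302.95 N

302.95 N


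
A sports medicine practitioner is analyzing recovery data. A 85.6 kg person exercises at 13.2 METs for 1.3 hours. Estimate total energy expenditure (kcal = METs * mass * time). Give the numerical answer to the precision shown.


Energy = METs * mass(kg) * time(h)
= 13.2 * 85.6 * 1.3
= 1468.9 kcal

1468.9 kcal


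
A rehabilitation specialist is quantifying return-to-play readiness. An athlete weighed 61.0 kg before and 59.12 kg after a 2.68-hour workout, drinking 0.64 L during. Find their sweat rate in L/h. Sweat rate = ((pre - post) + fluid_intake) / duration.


Body mass change = 1.88 kg
Total sweat loss = 1.88 + 0.64 = 2.52 L
Rate = 2.52 / 2.68 = 0.94 L/h

0.94 L/h


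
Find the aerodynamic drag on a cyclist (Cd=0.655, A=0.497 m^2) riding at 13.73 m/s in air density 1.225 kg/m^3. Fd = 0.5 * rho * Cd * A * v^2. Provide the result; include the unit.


Fd = 0.5 * 1.225 * 0.655 * 0.497 * 13.73^2
= 0.5 * 1.225 * 0.655 * 0.497 * 188.5129
= 37.588 N

37.588 N


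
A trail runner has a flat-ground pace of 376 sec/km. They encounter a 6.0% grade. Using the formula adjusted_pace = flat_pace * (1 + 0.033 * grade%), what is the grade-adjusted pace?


Grade factor = 1 + 0.033 * 6.0 = 1.198
Adjusted = 376 * 1.198 = 450.45 sec/km

450.45 s/km


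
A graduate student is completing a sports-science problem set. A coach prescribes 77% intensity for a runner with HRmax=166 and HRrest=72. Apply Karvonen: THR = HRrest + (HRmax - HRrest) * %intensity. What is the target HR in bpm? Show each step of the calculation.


Heart rate reserve = 166 - 72 = 94
Intensity fraction = 77 / 100 = 0.77
THR = 72 + 94 * 0.77 = 144.38 bpm

144.38 bpm


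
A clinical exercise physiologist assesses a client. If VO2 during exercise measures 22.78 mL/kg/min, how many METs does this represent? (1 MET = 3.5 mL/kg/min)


METs = VO2 / 3.5 = 22.78 / 3.5 = 6.51

6.51 METs


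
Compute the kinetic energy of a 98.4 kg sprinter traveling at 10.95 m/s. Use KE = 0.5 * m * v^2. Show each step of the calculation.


Velocity squared = 119.9025
KE = 0.5 * 98.4 * 119.9025 = 5899.2 J

5899.2 J


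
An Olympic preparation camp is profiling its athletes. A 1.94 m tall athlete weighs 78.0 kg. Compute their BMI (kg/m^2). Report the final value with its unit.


height^2 = 3.7636 m^2
BMI = 78.0 / 3.7636 = 20.72 kg/m^2

20.72 kg/m^2


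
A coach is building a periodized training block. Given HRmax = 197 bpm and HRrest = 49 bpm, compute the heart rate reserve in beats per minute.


Heart rate reserve = maximum HR minus resting HR
HRR = 197 - 49 = 148 bpm

148 bpm


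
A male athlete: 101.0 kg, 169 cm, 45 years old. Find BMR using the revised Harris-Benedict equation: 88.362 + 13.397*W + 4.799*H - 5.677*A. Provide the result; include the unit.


Intercept = 88.362
Weight contribution = 13.397 * 101.0 = 1353.097
Height contribution = 4.799 * 169 = 811.031
Age contribution = 5.677 * 45 = 255.465
BMR = 88.362 + 1353.097 + 811.031 - 255.465
= 1997.03 kcal/day

1997.03 kcal/day


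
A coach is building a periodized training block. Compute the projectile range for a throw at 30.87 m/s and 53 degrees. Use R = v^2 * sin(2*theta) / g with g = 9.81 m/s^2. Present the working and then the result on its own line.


Two times the angle = 106 degrees
sin(106) = 0.961262
R = 952.9569 * 0.961262 / 9.81 = 93.378 m

93.378 m


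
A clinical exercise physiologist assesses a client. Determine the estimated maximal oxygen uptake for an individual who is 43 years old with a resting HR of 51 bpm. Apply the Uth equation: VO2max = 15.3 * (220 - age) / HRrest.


HRmax = 220 - 43 = 177
VO2max = 15.3 * (177 / 51)
= 15.3 * 3.4706
= 53.1 mL/kg/min

53.1 mL/kg/min


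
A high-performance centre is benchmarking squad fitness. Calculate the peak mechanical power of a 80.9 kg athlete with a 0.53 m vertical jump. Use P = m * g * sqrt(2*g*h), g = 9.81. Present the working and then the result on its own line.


First, sqrt(2gh) = sqrt(2 * 9.81 * 0.53)
= sqrt(10.3986) = 3.224686 m/s
Power = 80.9 * 9.81 * 3.224686 = 2559.2 W

2559.2 W


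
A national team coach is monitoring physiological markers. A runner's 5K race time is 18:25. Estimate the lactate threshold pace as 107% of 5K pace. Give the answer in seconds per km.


Total race time = 18*60 + 25 = 1105 seconds
5K pace = 1105 / 5 = 221.0 sec/km
LT pace = 221.0 * 1.07 = 236.47 sec/km

236.47 s/km


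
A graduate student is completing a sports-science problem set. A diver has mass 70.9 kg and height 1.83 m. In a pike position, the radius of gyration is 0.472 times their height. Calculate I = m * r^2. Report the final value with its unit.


r = 0.472 * 1.83 = 0.86376 m
I = m * r^2 = 70.9 * 0.746081 = 52.897 kg*m^2

52.897 kg*m^2


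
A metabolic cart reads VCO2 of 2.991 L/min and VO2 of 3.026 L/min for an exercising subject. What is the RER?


RER = VCO2 / VO2 = 2.991 / 3.026 = 0.9884

0.9884


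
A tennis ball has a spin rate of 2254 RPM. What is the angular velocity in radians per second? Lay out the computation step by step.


Convert RPM to rad/s: multiply by 2*pi and divide by 60
omega = 2254 * 2 * pi / 60
= 236.038 rad/s

236.038 rad/s


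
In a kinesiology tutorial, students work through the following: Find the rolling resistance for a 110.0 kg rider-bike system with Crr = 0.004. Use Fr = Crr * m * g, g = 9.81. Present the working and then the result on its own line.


m * g = 110.0 * 9.81 = 1079.1 N
Fr = 0.004 * 1079.1 = 4.316 N

4.316 N


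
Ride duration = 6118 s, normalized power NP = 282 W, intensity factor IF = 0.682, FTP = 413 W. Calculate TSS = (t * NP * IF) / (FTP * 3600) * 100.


Numerator = 6118 * 282 * 0.682 = 1176638.232
Denominator = 413 * 3600 = 1486800
TSS = 1176638.232 / 1486800 * 100
= 79.14

79.14 TSS


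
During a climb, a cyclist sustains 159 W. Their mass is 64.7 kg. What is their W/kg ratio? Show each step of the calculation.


Power-to-weight = 159 W / 64.7 kg
= 2.457 W/kg

2.457 W/kg


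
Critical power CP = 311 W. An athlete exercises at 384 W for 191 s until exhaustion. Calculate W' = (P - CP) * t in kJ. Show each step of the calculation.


P - CP = 384 - 311 = 73 W
W' = 73 * 191 = 13943 J
= 13943 / 1000 = 13.943 kJ

13.943 kJ


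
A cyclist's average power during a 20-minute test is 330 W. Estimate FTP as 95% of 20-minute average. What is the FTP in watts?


FTP = 20-min power * 0.95
= 330 * 0.95
= 313.5 W

313.5 W


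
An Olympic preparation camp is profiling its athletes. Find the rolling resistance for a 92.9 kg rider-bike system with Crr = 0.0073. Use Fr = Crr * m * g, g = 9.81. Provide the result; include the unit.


m * g = 92.9 * 9.81 = 911.349 N
Fr = 0.0073 * 911.349 = 6.653 N

6.653 N


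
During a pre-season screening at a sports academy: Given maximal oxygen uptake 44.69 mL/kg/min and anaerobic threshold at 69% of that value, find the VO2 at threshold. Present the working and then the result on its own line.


Percentage as decimal = 0.69
VO2 at AT = 44.69 * 0.69 = 30.84 mL/kg/min

30.84 mL/kg/min


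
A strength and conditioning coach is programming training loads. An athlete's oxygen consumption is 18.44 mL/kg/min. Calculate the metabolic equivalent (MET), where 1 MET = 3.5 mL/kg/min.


MET = VO2 / 3.5
= 18.44 / 3.5
= 5.27 METs

5.27 METs


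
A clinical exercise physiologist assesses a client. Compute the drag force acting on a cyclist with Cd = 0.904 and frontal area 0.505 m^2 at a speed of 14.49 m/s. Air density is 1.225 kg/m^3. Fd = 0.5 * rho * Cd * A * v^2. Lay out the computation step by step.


Step 1: v^2 = 209.9601
Step 2: Fd = 0.5 * 1.225 * 0.904 * 0.505 * 209.9601
= 58.709 N

58.709 N


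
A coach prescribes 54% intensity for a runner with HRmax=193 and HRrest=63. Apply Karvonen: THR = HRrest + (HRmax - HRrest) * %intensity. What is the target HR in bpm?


Heart rate reserve = 193 - 63 = 130
Intensity fraction = 54 / 100 = 0.54
THR = 63 + 130 * 0.54 = 133.2 bpm

133.2 bpm


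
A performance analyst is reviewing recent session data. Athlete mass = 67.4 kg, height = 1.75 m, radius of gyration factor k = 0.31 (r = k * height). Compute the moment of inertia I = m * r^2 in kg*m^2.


r = k * height = 0.31 * 1.75 = 0.5425 m
r^2 = 0.5425^2 = 0.294306
I = 67.4 * 0.294306 = 19.836 kg*m^2

19.836 kg*m^2


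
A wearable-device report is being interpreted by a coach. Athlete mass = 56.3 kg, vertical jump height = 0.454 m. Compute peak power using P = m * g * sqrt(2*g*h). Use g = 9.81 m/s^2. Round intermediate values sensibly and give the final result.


sqrt(2 * 9.81 * 0.454) = sqrt(8.90748) = 2.98454 m/s
P = 56.3 * 9.81 * 2.98454
= 1648.37 W

1648.37 W


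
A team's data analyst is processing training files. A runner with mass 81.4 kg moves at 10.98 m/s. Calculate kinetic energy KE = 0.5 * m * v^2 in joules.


v^2 = 10.98^2 = 120.5604
KE = 0.5 * 81.4 * 120.5604
= 4906.81 J

4906.81 J


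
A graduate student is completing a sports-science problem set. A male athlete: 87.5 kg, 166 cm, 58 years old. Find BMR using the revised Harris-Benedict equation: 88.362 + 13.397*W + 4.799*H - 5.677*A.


Intercept = 88.362
Weight contribution = 13.397 * 87.5 = 1172.2375
Height contribution = 4.799 * 166 = 796.634
Age contribution = 5.677 * 58 = 329.266
BMR = 88.362 + 1172.2375 + 796.634 - 329.266
= 1727.97 kcal/day

1727.97 kcal/day


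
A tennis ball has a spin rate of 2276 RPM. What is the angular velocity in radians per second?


Convert RPM to rad/s: multiply by 2*pi and divide by 60
omega = 2276 * 2 * pi / 60
= 238.342 rad/s

238.342 rad/s


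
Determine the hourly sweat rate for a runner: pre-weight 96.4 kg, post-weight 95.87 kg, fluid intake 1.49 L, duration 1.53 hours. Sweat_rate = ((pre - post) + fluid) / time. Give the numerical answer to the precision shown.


Mass lost = 96.4 - 95.87 = 0.53 kg
Add fluid consumed: 0.53 + 1.49 = 2.02 L total sweat
Sweat rate = 2.02 / 1.53 = 1.32 L/h

1.32 L/h
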